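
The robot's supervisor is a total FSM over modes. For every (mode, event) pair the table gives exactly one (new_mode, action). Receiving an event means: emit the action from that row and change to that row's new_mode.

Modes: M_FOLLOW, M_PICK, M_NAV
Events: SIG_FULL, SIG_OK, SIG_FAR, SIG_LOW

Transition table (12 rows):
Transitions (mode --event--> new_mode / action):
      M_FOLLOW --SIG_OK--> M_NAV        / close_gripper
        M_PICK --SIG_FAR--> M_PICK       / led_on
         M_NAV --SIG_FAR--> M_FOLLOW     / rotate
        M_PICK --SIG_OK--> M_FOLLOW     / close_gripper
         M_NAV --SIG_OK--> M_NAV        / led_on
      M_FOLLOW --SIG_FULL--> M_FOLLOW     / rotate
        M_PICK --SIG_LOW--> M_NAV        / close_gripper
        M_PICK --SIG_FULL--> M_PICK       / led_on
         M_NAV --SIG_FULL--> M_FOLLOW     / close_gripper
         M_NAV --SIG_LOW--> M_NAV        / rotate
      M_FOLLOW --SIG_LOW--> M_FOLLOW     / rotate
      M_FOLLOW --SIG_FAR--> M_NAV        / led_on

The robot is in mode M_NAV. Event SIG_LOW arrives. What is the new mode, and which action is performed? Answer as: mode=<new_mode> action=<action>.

current mode = M_NAV; filter table to that mode:
  (M_NAV, SIG_FAR) → (M_FOLLOW, rotate)
  (M_NAV, SIG_OK) → (M_NAV, led_on)
  (M_NAV, SIG_FULL) → (M_FOLLOW, close_gripper)
  (M_NAV, SIG_LOW) → (M_NAV, rotate)  ← event matches
event = SIG_LOW selects (M_NAV, rotate)

mode=M_NAV action=rotate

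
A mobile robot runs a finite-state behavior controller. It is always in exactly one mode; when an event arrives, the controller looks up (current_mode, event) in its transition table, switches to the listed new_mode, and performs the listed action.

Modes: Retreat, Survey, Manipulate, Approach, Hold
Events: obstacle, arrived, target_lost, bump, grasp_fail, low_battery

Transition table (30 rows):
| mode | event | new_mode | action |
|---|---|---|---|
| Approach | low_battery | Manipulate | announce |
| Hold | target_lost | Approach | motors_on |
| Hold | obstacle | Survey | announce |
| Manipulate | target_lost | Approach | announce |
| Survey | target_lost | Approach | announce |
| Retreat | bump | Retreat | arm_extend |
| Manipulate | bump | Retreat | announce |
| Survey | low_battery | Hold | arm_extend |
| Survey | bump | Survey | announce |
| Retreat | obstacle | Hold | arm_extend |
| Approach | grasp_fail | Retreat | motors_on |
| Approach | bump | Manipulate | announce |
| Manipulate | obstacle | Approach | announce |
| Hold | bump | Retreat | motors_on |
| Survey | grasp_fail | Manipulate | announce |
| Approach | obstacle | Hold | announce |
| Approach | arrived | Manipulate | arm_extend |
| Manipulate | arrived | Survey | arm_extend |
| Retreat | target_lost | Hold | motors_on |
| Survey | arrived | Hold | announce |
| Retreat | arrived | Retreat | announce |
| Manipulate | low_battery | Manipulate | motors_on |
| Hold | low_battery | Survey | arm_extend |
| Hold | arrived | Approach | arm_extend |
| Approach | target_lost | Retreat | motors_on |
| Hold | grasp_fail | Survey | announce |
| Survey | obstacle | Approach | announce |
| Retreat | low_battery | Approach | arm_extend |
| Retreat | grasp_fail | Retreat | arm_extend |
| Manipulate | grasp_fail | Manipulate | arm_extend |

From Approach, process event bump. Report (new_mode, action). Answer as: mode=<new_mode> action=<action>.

current mode = Approach; filter table to that mode:
  (Approach, low_battery) → (Manipulate, announce)
  (Approach, grasp_fail) → (Retreat, motors_on)
  (Approach, bump) → (Manipulate, announce)  ← event matches
  (Approach, obstacle) → (Hold, announce)
  (Approach, arrived) → (Manipulate, arm_extend)
  (Approach, target_lost) → (Retreat, motors_on)
event = bump selects (Manipulate, announce)

mode=Manipulate action=announce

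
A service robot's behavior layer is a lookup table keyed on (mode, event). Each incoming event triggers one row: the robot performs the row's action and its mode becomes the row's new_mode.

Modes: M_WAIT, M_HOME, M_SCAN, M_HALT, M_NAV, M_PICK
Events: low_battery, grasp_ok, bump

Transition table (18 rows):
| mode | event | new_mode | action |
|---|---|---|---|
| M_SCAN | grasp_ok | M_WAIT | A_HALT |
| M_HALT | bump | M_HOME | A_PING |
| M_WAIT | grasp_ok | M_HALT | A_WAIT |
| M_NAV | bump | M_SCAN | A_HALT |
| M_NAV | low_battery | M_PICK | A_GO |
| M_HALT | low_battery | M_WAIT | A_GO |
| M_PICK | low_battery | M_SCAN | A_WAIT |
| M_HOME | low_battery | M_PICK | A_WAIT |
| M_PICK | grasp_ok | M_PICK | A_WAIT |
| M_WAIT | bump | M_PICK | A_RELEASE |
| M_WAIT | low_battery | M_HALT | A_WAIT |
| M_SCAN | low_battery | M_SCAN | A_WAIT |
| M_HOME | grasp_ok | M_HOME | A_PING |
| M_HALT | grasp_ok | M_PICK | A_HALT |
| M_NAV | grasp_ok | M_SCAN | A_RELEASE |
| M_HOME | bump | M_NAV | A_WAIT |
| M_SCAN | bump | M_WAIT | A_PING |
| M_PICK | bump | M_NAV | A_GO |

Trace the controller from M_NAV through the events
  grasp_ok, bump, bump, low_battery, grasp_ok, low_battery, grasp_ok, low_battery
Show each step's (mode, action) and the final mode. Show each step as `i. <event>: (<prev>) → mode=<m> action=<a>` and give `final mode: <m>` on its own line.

1. grasp_ok: (M_NAV) → mode=M_SCAN action=A_RELEASE
2. bump: (M_SCAN) → mode=M_WAIT action=A_PING
3. bump: (M_WAIT) → mode=M_PICK action=A_RELEASE
4. low_battery: (M_PICK) → mode=M_SCAN action=A_WAIT
5. grasp_ok: (M_SCAN) → mode=M_WAIT action=A_HALT
6. low_battery: (M_WAIT) → mode=M_HALT action=A_WAIT
7. grasp_ok: (M_HALT) → mode=M_PICK action=A_HALT
8. low_battery: (M_PICK) → mode=M_SCAN action=A_WAIT

final mode: M_SCAN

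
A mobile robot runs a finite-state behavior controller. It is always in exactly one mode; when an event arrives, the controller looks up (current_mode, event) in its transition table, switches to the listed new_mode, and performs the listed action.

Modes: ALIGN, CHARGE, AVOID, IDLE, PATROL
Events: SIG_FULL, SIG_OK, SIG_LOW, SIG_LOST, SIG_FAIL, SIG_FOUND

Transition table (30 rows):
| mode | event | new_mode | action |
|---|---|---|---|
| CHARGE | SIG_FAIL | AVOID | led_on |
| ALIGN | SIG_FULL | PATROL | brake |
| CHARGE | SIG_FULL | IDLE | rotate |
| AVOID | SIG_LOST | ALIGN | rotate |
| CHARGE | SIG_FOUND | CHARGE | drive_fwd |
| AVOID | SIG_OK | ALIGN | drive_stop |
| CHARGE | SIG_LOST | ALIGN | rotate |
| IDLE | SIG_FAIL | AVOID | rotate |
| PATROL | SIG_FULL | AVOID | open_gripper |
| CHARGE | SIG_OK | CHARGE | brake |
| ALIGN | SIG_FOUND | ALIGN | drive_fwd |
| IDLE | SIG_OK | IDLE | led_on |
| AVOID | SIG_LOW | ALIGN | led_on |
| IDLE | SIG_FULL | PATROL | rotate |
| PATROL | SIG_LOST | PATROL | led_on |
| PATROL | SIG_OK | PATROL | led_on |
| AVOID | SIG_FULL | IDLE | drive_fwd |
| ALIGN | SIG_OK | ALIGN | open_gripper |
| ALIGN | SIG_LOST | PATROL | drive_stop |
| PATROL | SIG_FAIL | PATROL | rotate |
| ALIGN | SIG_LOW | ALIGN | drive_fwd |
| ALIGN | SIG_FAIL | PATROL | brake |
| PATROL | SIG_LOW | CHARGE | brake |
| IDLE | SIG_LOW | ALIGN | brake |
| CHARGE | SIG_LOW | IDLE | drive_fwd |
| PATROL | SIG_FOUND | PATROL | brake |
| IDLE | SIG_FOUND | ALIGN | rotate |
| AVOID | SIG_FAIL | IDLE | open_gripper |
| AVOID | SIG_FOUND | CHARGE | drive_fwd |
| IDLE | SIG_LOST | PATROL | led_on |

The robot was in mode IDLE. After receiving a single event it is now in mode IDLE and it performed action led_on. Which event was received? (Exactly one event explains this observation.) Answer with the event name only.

SIG_OK

try SIG_FULL: (IDLE, SIG_FULL) → (PATROL, rotate)
try SIG_OK: (IDLE, SIG_OK) → (IDLE, led_on)  ← matches
try SIG_LOW: (IDLE, SIG_LOW) → (ALIGN, brake)
try SIG_LOST: (IDLE, SIG_LOST) → (PATROL, led_on)
try SIG_FAIL: (IDLE, SIG_FAIL) → (AVOID, rotate)
try SIG_FOUND: (IDLE, SIG_FOUND) → (ALIGN, rotate)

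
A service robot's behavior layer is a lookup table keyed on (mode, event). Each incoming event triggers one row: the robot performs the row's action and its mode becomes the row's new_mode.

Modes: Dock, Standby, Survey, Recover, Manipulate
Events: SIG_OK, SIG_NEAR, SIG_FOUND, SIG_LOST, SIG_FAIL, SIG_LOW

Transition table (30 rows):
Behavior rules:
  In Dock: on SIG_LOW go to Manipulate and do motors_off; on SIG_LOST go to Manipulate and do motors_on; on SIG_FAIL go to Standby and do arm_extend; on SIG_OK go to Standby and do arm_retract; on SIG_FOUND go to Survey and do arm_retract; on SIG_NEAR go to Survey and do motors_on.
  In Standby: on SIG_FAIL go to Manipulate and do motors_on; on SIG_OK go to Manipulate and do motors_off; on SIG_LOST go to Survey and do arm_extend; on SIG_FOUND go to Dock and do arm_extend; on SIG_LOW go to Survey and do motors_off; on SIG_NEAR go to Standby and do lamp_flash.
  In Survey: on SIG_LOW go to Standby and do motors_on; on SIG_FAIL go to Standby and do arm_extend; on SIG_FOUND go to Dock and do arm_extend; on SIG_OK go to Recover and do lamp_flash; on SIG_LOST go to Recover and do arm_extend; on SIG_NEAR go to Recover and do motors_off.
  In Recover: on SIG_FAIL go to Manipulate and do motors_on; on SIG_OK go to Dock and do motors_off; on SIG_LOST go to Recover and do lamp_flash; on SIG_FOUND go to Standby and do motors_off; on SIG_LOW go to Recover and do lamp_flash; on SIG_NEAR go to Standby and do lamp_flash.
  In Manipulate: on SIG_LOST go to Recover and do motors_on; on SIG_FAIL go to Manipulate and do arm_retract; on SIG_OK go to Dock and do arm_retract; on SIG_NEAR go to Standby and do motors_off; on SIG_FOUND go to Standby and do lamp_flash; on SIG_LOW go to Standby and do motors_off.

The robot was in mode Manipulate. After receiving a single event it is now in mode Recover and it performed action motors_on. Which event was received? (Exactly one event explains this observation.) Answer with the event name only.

SIG_LOST

try SIG_OK: (Manipulate, SIG_OK) → (Dock, arm_retract)
try SIG_NEAR: (Manipulate, SIG_NEAR) → (Standby, motors_off)
try SIG_FOUND: (Manipulate, SIG_FOUND) → (Standby, lamp_flash)
try SIG_LOST: (Manipulate, SIG_LOST) → (Recover, motors_on)  ← matches
try SIG_FAIL: (Manipulate, SIG_FAIL) → (Manipulate, arm_retract)
try SIG_LOW: (Manipulate, SIG_LOW) → (Standby, motors_off)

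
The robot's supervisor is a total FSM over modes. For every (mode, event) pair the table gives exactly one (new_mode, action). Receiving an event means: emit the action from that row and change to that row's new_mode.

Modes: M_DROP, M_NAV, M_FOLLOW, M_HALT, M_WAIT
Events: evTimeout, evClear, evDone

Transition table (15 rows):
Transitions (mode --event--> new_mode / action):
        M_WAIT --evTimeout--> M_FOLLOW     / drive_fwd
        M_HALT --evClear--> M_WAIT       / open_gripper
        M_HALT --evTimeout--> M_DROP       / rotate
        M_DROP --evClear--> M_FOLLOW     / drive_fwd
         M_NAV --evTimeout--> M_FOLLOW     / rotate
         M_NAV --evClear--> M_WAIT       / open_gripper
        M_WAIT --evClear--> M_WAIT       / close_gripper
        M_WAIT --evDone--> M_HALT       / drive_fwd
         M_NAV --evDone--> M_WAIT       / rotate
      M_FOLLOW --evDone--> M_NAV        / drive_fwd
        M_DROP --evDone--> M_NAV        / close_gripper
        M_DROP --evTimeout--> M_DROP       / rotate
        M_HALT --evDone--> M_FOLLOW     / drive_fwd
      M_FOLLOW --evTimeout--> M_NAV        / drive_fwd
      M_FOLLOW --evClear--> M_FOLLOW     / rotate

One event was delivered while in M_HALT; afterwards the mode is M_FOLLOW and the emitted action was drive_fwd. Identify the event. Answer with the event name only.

try evTimeout: (M_HALT, evTimeout) → (M_DROP, rotate)
try evClear: (M_HALT, evClear) → (M_WAIT, open_gripper)
try evDone: (M_HALT, evDone) → (M_FOLLOW, drive_fwd)  ← matches

evDone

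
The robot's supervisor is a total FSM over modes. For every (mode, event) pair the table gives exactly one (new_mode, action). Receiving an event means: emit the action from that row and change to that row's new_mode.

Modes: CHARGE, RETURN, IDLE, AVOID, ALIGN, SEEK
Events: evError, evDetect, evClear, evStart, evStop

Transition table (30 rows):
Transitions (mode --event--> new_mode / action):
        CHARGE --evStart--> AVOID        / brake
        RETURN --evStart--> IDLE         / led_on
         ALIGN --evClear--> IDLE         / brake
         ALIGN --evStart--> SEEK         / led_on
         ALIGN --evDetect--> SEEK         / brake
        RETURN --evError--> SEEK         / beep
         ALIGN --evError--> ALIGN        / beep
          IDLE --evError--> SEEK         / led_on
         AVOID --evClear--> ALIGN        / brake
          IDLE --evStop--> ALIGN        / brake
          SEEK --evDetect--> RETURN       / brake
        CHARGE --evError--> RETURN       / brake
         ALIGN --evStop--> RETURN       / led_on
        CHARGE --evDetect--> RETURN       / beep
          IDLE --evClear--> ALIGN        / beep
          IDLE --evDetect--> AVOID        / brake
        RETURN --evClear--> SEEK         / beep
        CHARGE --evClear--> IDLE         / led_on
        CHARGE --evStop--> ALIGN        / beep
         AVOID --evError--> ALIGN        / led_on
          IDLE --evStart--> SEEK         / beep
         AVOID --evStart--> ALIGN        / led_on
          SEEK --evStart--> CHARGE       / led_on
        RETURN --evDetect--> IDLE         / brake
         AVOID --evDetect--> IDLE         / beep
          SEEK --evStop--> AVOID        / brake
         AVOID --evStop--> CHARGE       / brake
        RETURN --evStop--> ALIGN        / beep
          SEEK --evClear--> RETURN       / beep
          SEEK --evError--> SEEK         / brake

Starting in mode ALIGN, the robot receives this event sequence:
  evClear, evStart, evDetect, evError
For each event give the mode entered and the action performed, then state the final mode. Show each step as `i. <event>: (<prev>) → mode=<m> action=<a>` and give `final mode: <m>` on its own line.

1. evClear: (ALIGN) → mode=IDLE action=brake
2. evStart: (IDLE) → mode=SEEK action=beep
3. evDetect: (SEEK) → mode=RETURN action=brake
4. evError: (RETURN) → mode=SEEK action=beep

final mode: SEEK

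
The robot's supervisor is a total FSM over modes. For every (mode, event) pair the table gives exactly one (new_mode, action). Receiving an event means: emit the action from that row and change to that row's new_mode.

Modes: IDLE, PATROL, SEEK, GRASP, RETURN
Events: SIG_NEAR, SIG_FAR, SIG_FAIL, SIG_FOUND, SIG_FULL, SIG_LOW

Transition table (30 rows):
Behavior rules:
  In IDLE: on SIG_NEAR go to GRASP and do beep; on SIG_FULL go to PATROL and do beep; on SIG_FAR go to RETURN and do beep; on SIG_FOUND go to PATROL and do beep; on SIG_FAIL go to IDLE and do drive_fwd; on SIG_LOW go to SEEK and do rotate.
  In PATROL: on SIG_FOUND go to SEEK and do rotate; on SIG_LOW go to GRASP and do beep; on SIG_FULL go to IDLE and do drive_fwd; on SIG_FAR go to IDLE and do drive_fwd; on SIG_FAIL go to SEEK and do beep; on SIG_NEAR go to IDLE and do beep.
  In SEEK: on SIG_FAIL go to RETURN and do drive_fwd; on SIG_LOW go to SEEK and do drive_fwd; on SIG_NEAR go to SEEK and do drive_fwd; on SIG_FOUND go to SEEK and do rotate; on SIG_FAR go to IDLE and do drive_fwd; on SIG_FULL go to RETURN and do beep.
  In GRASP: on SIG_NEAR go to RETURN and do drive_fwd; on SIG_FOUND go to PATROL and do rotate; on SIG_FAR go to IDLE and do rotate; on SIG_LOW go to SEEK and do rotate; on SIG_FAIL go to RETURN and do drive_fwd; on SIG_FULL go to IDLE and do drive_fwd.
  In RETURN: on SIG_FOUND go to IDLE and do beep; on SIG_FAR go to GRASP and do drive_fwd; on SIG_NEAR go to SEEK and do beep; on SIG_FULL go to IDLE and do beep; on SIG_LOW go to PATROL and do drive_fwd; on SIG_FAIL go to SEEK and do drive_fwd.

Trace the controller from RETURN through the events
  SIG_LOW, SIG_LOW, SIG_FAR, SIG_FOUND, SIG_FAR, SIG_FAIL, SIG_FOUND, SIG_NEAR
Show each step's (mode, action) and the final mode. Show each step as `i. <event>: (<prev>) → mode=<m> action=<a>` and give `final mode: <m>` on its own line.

final mode: IDLE

1. SIG_LOW: (RETURN) → mode=PATROL action=drive_fwd
2. SIG_LOW: (PATROL) → mode=GRASP action=beep
3. SIG_FAR: (GRASP) → mode=IDLE action=rotate
4. SIG_FOUND: (IDLE) → mode=PATROL action=beep
5. SIG_FAR: (PATROL) → mode=IDLE action=drive_fwd
6. SIG_FAIL: (IDLE) → mode=IDLE action=drive_fwd
7. SIG_FOUND: (IDLE) → mode=PATROL action=beep
8. SIG_NEAR: (PATROL) → mode=IDLE action=beep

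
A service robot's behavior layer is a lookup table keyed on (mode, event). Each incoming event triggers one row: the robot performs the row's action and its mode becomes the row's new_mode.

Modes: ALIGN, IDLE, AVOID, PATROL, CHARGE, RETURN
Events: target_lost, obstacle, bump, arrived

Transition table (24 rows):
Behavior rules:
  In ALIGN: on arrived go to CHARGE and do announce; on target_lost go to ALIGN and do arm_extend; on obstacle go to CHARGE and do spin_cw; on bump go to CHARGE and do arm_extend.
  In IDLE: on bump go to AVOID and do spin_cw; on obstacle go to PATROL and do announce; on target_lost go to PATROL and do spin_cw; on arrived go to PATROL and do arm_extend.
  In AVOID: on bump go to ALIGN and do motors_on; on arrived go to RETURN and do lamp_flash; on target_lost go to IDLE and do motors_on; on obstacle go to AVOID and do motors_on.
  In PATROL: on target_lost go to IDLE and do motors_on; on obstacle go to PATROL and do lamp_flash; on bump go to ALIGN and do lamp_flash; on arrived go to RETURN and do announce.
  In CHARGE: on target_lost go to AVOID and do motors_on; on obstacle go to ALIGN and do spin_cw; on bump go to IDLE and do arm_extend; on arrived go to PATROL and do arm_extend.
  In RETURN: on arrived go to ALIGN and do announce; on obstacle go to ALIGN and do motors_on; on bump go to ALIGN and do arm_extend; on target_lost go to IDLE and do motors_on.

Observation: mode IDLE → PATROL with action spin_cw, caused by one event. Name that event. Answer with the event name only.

target_lost

try target_lost: (IDLE, target_lost) → (PATROL, spin_cw)  ← matches
try obstacle: (IDLE, obstacle) → (PATROL, announce)
try bump: (IDLE, bump) → (AVOID, spin_cw)
try arrived: (IDLE, arrived) → (PATROL, arm_extend)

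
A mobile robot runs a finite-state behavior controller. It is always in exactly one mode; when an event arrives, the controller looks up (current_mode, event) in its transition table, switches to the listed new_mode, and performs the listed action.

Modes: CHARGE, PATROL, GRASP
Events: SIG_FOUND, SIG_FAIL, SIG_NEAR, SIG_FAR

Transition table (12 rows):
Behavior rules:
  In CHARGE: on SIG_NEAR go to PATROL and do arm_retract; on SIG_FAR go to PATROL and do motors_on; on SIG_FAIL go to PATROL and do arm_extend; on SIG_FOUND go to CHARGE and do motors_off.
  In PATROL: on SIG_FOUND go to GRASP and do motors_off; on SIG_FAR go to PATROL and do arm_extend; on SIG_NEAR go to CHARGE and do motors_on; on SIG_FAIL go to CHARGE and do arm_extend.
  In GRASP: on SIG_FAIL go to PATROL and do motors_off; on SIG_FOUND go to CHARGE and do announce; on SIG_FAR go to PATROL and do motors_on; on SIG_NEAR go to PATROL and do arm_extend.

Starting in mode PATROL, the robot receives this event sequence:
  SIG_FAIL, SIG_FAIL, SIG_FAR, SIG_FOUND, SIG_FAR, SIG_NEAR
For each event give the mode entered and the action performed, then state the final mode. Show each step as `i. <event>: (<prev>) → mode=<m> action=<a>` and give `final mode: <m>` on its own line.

1. SIG_FAIL: (PATROL) → mode=CHARGE action=arm_extend
2. SIG_FAIL: (CHARGE) → mode=PATROL action=arm_extend
3. SIG_FAR: (PATROL) → mode=PATROL action=arm_extend
4. SIG_FOUND: (PATROL) → mode=GRASP action=motors_off
5. SIG_FAR: (GRASP) → mode=PATROL action=motors_on
6. SIG_NEAR: (PATROL) → mode=CHARGE action=motors_on

final mode: CHARGE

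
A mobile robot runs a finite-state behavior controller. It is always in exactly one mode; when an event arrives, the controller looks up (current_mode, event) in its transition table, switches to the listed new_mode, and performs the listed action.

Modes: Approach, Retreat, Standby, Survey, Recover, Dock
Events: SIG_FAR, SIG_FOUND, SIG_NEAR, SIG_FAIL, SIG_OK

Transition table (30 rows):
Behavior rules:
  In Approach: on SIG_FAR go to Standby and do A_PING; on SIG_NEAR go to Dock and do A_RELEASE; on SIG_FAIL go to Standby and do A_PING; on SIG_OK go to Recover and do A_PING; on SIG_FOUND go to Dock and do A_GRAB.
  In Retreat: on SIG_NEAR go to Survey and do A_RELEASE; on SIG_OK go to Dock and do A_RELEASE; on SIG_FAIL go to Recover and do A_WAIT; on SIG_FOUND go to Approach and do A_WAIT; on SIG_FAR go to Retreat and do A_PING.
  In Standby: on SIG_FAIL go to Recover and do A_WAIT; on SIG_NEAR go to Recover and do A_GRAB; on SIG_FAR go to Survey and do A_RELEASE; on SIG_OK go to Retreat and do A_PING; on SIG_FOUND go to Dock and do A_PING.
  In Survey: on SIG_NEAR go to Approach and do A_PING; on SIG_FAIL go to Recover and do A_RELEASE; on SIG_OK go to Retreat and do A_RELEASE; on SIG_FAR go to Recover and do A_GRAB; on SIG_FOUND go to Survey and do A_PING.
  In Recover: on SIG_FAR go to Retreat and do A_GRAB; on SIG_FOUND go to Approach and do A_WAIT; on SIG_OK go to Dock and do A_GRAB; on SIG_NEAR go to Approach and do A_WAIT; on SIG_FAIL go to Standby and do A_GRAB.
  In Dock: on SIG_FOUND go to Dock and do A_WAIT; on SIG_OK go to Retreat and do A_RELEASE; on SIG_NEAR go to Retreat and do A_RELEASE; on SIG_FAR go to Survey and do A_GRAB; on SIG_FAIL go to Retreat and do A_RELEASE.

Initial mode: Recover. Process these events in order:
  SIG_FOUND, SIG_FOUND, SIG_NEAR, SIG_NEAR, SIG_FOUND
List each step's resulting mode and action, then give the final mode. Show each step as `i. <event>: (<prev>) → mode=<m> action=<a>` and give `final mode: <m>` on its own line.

final mode: Survey

1. SIG_FOUND: (Recover) → mode=Approach action=A_WAIT
2. SIG_FOUND: (Approach) → mode=Dock action=A_GRAB
3. SIG_NEAR: (Dock) → mode=Retreat action=A_RELEASE
4. SIG_NEAR: (Retreat) → mode=Survey action=A_RELEASE
5. SIG_FOUND: (Survey) → mode=Survey action=A_PING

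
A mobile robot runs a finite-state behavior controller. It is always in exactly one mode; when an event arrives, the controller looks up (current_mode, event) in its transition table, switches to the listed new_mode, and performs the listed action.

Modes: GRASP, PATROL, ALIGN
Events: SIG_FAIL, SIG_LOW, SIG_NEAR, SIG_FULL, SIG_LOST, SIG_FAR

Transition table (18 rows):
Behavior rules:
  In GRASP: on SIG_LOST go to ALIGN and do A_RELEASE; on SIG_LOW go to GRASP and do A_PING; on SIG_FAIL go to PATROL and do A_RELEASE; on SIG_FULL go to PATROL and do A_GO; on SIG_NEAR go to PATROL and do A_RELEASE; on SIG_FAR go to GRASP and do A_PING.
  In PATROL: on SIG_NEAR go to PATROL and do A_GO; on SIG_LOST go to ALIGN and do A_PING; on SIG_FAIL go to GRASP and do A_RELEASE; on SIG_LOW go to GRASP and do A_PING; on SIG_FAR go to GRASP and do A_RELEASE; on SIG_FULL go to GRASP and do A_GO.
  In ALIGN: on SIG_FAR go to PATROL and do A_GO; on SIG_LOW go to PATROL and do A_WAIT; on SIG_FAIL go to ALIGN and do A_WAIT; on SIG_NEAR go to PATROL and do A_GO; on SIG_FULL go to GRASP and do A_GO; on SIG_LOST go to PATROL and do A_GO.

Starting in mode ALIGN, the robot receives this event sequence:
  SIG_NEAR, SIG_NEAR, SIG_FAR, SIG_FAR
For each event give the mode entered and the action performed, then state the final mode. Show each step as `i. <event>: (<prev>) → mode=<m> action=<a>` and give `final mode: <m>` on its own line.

final mode: GRASP

1. SIG_NEAR: (ALIGN) → mode=PATROL action=A_GO
2. SIG_NEAR: (PATROL) → mode=PATROL action=A_GO
3. SIG_FAR: (PATROL) → mode=GRASP action=A_RELEASE
4. SIG_FAR: (GRASP) → mode=GRASP action=A_PING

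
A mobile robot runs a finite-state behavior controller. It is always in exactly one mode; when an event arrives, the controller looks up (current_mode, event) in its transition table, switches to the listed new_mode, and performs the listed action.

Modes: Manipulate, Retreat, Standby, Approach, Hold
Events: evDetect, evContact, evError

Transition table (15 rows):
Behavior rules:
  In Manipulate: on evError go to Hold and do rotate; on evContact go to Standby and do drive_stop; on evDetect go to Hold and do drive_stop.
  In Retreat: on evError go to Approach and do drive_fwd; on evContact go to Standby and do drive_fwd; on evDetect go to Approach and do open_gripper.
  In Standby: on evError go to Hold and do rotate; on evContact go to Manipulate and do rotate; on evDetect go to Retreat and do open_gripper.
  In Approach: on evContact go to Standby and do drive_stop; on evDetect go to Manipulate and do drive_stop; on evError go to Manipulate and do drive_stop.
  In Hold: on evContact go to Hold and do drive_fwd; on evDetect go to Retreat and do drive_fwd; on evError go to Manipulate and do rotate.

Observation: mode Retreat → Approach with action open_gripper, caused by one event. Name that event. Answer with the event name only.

evDetect

try evDetect: (Retreat, evDetect) → (Approach, open_gripper)  ← matches
try evContact: (Retreat, evContact) → (Standby, drive_fwd)
try evError: (Retreat, evError) → (Approach, drive_fwd)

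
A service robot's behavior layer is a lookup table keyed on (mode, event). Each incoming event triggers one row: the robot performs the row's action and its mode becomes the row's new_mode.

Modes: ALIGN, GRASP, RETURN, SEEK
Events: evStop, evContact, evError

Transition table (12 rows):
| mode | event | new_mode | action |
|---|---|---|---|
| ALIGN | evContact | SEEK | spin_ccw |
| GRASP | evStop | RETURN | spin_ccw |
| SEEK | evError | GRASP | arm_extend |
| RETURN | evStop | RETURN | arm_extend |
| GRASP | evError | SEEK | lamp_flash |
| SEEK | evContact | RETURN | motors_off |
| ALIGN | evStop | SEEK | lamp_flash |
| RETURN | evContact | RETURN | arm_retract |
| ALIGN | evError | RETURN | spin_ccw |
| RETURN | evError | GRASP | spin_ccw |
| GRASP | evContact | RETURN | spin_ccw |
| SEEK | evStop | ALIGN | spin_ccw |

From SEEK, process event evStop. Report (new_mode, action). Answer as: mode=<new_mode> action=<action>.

current mode = SEEK; filter table to that mode:
  (SEEK, evError) → (GRASP, arm_extend)
  (SEEK, evContact) → (RETURN, motors_off)
  (SEEK, evStop) → (ALIGN, spin_ccw)  ← event matches
event = evStop selects (ALIGN, spin_ccw)

mode=ALIGN action=spin_ccw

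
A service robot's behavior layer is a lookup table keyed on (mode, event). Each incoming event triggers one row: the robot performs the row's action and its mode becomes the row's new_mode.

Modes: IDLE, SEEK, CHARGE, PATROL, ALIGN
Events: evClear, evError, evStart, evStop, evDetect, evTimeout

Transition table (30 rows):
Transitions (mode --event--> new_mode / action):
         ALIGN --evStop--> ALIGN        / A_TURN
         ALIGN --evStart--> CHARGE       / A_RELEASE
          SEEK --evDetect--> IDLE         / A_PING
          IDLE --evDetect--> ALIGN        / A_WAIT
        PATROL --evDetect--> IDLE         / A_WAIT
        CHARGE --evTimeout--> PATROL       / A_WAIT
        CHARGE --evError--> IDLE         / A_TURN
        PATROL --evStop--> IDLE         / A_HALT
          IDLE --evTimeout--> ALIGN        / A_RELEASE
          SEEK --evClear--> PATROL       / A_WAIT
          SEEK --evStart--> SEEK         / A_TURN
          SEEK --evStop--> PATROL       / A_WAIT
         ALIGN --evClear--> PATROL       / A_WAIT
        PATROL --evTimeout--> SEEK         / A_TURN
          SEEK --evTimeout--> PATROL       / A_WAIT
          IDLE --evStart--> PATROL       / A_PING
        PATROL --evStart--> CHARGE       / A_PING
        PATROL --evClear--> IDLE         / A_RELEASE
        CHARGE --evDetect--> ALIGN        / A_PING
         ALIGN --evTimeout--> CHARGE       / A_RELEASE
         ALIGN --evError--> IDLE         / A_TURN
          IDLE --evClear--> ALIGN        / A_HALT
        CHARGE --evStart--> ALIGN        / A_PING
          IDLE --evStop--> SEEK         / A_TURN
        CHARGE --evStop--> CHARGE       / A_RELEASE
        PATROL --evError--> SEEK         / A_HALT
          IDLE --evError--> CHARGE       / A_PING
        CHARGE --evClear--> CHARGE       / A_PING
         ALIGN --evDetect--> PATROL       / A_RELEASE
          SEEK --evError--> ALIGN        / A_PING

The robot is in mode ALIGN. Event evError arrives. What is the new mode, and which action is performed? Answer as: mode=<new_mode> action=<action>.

mode=IDLE action=A_TURN

current mode = ALIGN; filter table to that mode:
  (ALIGN, evStop) → (ALIGN, A_TURN)
  (ALIGN, evStart) → (CHARGE, A_RELEASE)
  (ALIGN, evClear) → (PATROL, A_WAIT)
  (ALIGN, evTimeout) → (CHARGE, A_RELEASE)
  (ALIGN, evError) → (IDLE, A_TURN)  ← event matches
  (ALIGN, evDetect) → (PATROL, A_RELEASE)
event = evError selects (IDLE, A_TURN)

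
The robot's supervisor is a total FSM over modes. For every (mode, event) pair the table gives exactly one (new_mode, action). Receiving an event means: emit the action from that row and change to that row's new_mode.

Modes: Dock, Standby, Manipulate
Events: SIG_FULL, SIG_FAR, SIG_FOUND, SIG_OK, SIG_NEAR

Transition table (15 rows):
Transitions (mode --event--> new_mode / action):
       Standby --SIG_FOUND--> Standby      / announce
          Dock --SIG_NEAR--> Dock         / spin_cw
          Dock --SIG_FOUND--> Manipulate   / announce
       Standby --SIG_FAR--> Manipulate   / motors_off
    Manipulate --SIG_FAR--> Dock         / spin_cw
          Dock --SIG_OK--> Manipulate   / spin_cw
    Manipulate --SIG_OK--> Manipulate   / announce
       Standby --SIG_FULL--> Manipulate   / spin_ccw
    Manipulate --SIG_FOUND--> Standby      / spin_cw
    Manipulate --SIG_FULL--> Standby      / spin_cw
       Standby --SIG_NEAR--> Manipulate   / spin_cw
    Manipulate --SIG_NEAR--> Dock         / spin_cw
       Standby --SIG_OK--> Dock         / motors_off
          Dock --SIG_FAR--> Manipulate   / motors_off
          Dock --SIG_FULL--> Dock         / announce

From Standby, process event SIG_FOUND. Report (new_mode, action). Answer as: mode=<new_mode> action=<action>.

mode=Standby action=announce

current mode = Standby; filter table to that mode:
  (Standby, SIG_FOUND) → (Standby, announce)  ← event matches
  (Standby, SIG_FAR) → (Manipulate, motors_off)
  (Standby, SIG_FULL) → (Manipulate, spin_ccw)
  (Standby, SIG_NEAR) → (Manipulate, spin_cw)
  (Standby, SIG_OK) → (Dock, motors_off)
event = SIG_FOUND selects (Standby, announce)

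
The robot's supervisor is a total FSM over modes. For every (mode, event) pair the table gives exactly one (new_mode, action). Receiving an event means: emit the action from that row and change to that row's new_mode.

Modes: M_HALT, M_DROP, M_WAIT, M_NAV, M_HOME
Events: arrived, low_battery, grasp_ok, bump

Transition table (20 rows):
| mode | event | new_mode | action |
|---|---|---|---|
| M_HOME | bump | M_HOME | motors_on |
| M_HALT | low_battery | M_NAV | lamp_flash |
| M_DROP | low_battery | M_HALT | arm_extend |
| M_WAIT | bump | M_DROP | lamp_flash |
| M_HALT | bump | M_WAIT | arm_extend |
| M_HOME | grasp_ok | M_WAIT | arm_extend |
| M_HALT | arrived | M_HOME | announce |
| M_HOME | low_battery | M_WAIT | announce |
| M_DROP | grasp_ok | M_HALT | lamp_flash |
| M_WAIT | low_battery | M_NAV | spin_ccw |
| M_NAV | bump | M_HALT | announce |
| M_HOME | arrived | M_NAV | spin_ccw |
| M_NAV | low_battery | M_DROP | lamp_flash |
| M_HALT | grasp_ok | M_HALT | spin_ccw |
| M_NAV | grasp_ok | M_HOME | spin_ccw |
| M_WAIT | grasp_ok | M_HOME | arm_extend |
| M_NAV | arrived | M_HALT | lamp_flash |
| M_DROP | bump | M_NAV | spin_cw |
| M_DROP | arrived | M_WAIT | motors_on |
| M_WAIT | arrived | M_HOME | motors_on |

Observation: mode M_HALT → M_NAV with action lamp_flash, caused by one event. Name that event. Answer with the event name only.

low_battery

try arrived: (M_HALT, arrived) → (M_HOME, announce)
try low_battery: (M_HALT, low_battery) → (M_NAV, lamp_flash)  ← matches
try grasp_ok: (M_HALT, grasp_ok) → (M_HALT, spin_ccw)
try bump: (M_HALT, bump) → (M_WAIT, arm_extend)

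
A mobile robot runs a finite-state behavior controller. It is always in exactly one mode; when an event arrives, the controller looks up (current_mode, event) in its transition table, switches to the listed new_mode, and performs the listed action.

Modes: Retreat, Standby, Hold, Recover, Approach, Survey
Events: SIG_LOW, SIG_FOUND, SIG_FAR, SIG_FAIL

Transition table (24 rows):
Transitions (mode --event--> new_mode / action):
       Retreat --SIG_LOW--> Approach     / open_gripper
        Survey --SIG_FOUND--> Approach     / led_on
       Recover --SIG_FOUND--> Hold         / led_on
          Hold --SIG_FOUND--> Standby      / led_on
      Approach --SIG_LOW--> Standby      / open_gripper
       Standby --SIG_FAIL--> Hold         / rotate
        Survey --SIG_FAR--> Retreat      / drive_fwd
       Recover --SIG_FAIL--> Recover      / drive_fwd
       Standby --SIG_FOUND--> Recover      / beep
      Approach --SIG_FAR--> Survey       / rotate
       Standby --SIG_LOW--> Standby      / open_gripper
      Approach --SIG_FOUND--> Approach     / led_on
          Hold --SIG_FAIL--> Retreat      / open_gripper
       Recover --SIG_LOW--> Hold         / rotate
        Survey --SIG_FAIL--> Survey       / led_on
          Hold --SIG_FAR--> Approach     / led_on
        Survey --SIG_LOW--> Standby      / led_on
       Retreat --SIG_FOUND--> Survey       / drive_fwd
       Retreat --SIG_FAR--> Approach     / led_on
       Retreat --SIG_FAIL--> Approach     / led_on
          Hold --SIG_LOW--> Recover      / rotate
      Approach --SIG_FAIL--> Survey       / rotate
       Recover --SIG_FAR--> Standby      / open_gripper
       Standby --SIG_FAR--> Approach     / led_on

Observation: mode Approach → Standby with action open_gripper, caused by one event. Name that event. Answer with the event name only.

try SIG_LOW: (Approach, SIG_LOW) → (Standby, open_gripper)  ← matches
try SIG_FOUND: (Approach, SIG_FOUND) → (Approach, led_on)
try SIG_FAR: (Approach, SIG_FAR) → (Survey, rotate)
try SIG_FAIL: (Approach, SIG_FAIL) → (Survey, rotate)

SIG_LOW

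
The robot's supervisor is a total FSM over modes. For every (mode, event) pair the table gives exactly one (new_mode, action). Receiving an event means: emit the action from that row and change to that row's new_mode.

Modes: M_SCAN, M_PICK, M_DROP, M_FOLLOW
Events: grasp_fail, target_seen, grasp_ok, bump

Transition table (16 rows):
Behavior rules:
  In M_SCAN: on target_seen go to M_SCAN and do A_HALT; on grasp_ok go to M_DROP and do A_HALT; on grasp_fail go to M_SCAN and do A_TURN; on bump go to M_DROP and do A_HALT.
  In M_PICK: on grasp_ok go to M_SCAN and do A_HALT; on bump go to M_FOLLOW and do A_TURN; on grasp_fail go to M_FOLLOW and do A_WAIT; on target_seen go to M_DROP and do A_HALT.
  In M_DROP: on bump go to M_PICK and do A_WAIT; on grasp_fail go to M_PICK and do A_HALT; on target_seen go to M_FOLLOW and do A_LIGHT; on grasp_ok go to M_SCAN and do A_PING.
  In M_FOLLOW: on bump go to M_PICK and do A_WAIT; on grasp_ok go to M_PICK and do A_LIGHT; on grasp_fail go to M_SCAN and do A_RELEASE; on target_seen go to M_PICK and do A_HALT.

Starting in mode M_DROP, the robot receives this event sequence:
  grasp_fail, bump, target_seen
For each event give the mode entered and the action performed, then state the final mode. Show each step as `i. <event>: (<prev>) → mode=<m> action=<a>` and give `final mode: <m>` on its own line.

final mode: M_PICK

1. grasp_fail: (M_DROP) → mode=M_PICK action=A_HALT
2. bump: (M_PICK) → mode=M_FOLLOW action=A_TURN
3. target_seen: (M_FOLLOW) → mode=M_PICK action=A_HALT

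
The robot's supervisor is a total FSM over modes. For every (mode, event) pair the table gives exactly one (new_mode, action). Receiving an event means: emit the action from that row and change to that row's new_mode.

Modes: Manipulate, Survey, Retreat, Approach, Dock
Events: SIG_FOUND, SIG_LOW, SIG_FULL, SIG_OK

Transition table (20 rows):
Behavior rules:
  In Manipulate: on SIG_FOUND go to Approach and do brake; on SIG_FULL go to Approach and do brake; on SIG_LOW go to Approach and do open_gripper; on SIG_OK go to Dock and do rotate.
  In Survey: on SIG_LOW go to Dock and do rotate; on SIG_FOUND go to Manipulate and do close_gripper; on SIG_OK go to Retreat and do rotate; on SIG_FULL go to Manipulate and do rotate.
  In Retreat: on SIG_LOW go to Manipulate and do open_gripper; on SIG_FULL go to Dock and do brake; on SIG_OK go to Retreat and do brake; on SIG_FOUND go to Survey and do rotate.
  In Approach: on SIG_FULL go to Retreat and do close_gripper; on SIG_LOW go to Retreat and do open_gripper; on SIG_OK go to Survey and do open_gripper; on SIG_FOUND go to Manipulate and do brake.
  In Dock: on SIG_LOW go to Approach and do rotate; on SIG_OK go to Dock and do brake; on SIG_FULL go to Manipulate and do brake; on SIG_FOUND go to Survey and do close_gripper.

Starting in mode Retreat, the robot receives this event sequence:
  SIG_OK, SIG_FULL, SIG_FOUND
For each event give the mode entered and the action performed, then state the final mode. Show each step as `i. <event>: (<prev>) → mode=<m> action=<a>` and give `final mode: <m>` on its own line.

1. SIG_OK: (Retreat) → mode=Retreat action=brake
2. SIG_FULL: (Retreat) → mode=Dock action=brake
3. SIG_FOUND: (Dock) → mode=Survey action=close_gripper

final mode: Survey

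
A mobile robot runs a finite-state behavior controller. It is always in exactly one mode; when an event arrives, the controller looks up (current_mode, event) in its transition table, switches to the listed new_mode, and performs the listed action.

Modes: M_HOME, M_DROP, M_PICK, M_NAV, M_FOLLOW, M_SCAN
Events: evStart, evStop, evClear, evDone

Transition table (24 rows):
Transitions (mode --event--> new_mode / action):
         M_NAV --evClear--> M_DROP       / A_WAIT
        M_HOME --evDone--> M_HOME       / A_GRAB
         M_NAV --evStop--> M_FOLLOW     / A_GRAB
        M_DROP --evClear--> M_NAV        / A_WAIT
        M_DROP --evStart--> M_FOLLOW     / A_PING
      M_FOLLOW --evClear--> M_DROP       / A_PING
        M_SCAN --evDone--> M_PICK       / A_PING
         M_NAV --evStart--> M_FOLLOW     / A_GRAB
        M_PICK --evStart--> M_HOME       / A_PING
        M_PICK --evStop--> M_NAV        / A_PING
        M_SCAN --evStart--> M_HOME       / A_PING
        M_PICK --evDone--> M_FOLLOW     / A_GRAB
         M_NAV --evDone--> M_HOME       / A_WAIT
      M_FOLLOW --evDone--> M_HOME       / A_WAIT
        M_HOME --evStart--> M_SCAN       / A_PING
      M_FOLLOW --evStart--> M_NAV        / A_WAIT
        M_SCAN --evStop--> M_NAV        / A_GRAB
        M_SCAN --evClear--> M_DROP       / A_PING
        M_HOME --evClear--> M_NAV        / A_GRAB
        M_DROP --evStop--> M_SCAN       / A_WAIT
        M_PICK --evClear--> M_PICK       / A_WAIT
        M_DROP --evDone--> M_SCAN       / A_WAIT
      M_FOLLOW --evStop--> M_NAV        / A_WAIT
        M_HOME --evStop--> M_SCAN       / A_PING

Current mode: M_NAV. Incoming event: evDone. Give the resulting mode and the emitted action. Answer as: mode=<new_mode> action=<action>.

mode=M_HOME action=A_WAIT

current mode = M_NAV; filter table to that mode:
  (M_NAV, evClear) → (M_DROP, A_WAIT)
  (M_NAV, evStop) → (M_FOLLOW, A_GRAB)
  (M_NAV, evStart) → (M_FOLLOW, A_GRAB)
  (M_NAV, evDone) → (M_HOME, A_WAIT)  ← event matches
event = evDone selects (M_HOME, A_WAIT)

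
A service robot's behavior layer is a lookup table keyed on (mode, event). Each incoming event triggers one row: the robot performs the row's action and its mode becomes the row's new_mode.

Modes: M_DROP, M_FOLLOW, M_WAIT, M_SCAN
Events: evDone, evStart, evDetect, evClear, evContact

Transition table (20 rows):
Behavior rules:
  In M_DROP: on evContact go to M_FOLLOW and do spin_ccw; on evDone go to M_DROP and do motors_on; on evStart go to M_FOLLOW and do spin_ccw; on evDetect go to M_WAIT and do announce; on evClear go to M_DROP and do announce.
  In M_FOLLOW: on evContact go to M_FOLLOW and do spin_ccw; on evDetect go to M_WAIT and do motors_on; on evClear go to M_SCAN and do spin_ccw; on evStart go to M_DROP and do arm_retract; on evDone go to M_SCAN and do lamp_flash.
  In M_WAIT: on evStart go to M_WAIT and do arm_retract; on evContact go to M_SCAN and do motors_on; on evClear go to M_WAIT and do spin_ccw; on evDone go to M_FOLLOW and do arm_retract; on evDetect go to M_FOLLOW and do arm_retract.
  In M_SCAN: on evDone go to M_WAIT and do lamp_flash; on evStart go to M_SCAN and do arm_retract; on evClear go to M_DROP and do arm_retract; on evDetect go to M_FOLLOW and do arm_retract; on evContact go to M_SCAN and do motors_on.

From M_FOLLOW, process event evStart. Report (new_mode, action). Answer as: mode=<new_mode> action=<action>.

current mode = M_FOLLOW; filter table to that mode:
  (M_FOLLOW, evContact) → (M_FOLLOW, spin_ccw)
  (M_FOLLOW, evDetect) → (M_WAIT, motors_on)
  (M_FOLLOW, evClear) → (M_SCAN, spin_ccw)
  (M_FOLLOW, evStart) → (M_DROP, arm_retract)  ← event matches
  (M_FOLLOW, evDone) → (M_SCAN, lamp_flash)
event = evStart selects (M_DROP, arm_retract)

mode=M_DROP action=arm_retract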